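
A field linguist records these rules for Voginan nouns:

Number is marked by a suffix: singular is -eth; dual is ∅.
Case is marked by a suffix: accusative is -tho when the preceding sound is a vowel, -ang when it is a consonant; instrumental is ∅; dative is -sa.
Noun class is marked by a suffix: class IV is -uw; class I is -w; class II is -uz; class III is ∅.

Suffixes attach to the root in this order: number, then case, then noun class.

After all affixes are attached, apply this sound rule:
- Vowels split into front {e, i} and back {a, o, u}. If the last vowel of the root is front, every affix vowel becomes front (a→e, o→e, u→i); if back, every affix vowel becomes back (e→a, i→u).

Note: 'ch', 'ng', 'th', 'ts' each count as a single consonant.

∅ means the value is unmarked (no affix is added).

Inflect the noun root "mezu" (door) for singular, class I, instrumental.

Attach number singular -eth → mezueth.
case = instrumental: zero marking, form stays mezueth.
Attach noun class class I -w → mezuethw.
Apply vowel harmony: mezuethw → mezuathw.

mezuathw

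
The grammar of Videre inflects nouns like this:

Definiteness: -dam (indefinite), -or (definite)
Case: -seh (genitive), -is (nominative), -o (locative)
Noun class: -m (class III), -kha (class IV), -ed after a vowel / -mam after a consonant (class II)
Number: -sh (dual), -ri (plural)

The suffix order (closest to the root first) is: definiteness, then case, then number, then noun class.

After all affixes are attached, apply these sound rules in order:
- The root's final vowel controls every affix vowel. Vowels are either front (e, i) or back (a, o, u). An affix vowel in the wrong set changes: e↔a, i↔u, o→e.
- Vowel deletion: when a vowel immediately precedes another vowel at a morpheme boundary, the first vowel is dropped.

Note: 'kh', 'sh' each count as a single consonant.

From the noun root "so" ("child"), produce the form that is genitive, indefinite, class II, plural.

Attach definiteness indefinite -dam → sodam.
Attach case genitive -seh → sodamseh.
Attach number plural -ri → sodamsehri.
Attach noun class class II -ed (after vowel 'i') → sodamsehried.
Apply vowel harmony: sodamsehried → sodamsahruad.
Apply vowel deletion: sodamsahruad → sodamsahrad.

sodamsahrad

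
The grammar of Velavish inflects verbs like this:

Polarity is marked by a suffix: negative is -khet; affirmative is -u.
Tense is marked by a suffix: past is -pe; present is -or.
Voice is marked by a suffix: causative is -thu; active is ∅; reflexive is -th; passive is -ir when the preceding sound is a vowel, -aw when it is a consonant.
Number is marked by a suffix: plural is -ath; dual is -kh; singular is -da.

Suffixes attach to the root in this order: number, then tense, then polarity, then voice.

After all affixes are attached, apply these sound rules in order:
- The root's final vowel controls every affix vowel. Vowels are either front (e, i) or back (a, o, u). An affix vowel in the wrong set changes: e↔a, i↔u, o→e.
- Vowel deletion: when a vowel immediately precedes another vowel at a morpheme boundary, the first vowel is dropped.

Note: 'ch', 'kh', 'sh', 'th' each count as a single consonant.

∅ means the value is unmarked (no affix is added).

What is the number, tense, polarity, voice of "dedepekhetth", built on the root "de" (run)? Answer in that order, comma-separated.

Segment: de-da-pe-khet-th.
number: -da → singular.
tense: -pe → past.
polarity: -khet → negative.
voice: -th → reflexive.

singular, past, negative, reflexive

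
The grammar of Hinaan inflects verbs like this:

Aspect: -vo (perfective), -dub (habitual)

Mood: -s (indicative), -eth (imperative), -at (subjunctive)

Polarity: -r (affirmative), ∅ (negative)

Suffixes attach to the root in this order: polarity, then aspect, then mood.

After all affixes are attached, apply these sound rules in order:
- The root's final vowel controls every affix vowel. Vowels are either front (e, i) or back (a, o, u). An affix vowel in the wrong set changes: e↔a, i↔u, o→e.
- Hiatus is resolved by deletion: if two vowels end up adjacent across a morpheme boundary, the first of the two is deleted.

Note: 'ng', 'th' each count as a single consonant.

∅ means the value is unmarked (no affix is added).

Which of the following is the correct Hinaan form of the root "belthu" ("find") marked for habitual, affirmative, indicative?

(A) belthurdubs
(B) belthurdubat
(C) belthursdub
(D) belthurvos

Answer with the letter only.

Attach polarity affirmative -r → belthur.
Attach aspect habitual -dub → belthurdub.
Attach mood indicative -s → belthurdubs.
Vowel harmony: no change.
Vowel deletion: no change.
So the correct form is belthurdubs, option (A).
(D) belthurvos is wrong: it uses perfective instead of habitual for aspect.
(B) belthurdubat is wrong: it uses subjunctive instead of indicative for mood.
(C) belthursdub is wrong: it has the affixes in the wrong order.

A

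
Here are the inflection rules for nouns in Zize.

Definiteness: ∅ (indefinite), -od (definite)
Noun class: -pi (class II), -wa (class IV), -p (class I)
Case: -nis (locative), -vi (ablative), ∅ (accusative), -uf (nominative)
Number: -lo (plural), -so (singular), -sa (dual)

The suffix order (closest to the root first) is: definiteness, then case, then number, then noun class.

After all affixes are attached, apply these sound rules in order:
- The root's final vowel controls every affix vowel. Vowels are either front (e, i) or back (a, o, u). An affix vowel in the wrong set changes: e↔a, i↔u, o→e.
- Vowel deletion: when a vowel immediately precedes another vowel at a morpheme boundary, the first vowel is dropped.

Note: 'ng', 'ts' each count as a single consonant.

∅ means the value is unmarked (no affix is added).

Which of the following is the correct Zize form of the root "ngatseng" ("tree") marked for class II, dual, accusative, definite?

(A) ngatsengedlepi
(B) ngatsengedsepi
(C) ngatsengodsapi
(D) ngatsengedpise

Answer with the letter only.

Attach definiteness definite -od → ngatsengod.
case = accusative: zero marking, form stays ngatsengod.
Attach number dual -sa → ngatsengodsa.
Attach noun class class II -pi → ngatsengodsapi.
Apply vowel harmony: ngatsengodsapi → ngatsengedsepi.
Vowel deletion: no change.
So the correct form is ngatsengedsepi, option (B).
(A) ngatsengedlepi is wrong: it uses plural instead of dual for number.
(C) ngatsengodsapi is wrong: it fails to apply the sound rule(s).
(D) ngatsengedpise is wrong: it has the affixes in the wrong order.

B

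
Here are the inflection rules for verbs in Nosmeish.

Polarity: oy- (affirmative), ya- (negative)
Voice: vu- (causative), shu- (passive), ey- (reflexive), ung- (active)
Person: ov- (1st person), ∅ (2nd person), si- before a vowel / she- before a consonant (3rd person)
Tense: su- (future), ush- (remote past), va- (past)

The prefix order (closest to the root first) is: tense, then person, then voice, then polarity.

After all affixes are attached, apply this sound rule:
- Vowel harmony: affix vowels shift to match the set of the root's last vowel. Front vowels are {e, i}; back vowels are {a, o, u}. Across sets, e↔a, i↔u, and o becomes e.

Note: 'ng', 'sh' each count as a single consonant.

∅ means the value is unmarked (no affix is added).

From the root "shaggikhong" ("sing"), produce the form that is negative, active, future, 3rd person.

Attach tense future su- → sushaggikhong.
Attach person 3rd person she- (before consonant 's') → shesushaggikhong.
Attach voice active ung- → ungshesushaggikhong.
Attach polarity negative ya- → yaungshesushaggikhong.
Apply vowel harmony: yaungshesushaggikhong → yaungshasushaggikhong.

yaungshasushaggikhong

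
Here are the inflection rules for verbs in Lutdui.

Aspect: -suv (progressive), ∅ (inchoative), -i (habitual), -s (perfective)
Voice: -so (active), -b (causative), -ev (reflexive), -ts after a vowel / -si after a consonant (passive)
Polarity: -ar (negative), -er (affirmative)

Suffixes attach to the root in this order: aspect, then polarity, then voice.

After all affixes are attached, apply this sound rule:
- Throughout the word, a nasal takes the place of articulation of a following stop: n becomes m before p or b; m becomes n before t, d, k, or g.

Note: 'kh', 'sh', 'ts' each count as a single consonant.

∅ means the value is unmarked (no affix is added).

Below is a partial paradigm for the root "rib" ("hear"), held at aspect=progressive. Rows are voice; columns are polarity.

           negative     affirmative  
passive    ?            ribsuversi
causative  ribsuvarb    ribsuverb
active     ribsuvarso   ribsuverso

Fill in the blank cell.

ribsuvarsi

Attach aspect progressive -suv → ribsuv.
Attach polarity negative -ar → ribsuvar.
Attach voice passive -si (after consonant 'r') → ribsuvarsi.
Nasal assimilation: no change.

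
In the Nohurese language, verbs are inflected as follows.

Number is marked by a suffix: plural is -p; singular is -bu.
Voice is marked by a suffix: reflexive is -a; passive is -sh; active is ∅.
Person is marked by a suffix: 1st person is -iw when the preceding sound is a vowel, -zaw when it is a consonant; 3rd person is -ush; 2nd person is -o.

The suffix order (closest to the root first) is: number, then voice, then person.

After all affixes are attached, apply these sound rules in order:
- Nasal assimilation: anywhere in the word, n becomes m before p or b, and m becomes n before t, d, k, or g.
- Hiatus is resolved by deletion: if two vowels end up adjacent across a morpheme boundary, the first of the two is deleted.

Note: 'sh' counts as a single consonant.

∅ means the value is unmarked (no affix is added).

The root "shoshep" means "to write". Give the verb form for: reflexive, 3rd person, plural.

Attach number plural -p → shoshepp.
Attach voice reflexive -a → shosheppa.
Attach person 3rd person -ush → shosheppaush.
Nasal assimilation: no change.
Apply vowel deletion: shosheppaush → shosheppush.

shosheppush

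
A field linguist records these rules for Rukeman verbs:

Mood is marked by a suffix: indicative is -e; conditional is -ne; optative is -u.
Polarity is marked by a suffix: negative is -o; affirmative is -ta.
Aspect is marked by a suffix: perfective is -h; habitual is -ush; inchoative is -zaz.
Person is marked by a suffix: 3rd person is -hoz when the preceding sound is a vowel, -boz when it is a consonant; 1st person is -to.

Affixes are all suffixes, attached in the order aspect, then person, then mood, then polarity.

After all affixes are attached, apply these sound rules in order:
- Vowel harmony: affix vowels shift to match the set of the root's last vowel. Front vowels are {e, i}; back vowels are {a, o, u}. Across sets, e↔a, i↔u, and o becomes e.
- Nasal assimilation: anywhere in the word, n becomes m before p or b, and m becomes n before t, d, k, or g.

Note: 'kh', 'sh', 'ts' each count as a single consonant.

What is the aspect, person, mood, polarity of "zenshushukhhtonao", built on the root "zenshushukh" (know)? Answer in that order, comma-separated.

Segment: zenshushukh-h-to-ne-o.
aspect: -h → perfective.
person: -to → 1st person.
mood: -ne → conditional.
polarity: -o → negative.

perfective, 1st person, conditional, negative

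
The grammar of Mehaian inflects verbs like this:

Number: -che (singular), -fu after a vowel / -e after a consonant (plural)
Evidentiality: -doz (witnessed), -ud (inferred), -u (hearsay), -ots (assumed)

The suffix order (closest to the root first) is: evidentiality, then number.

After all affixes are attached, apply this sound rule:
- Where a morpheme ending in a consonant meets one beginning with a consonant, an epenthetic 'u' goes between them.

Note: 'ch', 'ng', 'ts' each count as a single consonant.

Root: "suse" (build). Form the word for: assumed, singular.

Attach evidentiality assumed -ots → suseots.
Attach number singular -che → suseotsche.
Apply epenthesis: suseotsche → suseotsuche.

suseotsuche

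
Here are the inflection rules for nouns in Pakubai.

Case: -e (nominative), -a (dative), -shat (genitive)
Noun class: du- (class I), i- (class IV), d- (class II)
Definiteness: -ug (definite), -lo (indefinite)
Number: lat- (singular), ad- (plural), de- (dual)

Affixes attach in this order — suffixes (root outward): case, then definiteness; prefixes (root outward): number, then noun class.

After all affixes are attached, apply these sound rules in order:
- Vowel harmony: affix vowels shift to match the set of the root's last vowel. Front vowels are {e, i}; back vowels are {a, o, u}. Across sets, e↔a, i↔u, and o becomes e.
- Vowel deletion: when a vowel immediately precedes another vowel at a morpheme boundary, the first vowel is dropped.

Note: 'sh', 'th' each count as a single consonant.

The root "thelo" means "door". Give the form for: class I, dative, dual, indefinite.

Attach case dative -a → theloa.
Attach definiteness indefinite -lo → theloalo.
Attach number dual de- → detheloalo.
Attach noun class class I du- → dudetheloalo.
Apply vowel harmony: dudetheloalo → dudatheloalo.
Apply vowel deletion: dudatheloalo → dudathelalo.

dudathelalo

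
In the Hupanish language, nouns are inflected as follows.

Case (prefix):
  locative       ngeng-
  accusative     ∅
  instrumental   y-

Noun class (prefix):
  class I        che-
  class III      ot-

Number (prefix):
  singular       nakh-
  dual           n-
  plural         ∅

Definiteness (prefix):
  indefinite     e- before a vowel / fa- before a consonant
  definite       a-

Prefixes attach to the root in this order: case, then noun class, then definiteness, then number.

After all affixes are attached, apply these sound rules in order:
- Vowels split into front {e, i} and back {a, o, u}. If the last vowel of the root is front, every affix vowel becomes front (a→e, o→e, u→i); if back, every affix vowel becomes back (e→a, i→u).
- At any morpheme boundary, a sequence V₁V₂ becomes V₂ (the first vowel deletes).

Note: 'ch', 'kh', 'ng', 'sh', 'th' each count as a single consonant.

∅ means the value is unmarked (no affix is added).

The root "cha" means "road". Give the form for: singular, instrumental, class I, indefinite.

nakhfachaycha

Attach case instrumental y- → ycha.
Attach noun class class I che- → cheycha.
Attach definiteness indefinite fa- (before consonant 'ch') → facheycha.
Attach number singular nakh- → nakhfacheycha.
Apply vowel harmony: nakhfacheycha → nakhfachaycha.
Vowel deletion: no change.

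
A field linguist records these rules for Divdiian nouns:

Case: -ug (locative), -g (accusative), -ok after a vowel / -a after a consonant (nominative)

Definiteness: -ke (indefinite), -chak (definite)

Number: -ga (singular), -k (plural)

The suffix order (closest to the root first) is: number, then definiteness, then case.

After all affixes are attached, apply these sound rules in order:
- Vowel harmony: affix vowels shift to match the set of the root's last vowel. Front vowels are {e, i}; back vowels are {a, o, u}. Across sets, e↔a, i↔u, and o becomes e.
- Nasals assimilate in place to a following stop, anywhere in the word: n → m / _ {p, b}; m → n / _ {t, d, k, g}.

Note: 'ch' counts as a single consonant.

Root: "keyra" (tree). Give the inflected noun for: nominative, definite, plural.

keyrakchaka

Attach number plural -k → keyrak.
Attach definiteness definite -chak → keyrakchak.
Attach case nominative -a (after consonant 'k') → keyrakchaka.
Vowel harmony: no change.
Nasal assimilation: no change.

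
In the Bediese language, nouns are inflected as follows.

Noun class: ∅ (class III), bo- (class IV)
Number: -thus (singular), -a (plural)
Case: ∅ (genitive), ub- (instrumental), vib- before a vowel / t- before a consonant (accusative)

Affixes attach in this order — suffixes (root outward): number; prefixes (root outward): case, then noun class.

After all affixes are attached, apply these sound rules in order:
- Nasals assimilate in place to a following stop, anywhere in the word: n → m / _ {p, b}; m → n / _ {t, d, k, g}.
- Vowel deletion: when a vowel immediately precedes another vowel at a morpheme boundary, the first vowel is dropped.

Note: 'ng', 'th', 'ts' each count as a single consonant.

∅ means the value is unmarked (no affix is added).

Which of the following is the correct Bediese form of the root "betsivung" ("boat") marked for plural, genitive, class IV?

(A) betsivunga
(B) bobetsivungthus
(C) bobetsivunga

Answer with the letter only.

case = genitive: zero marking, form stays betsivung.
Attach number plural -a → betsivunga.
Attach noun class class IV bo- → bobetsivunga.
Nasal assimilation: no change.
Vowel deletion: no change.
So the correct form is bobetsivunga, option (C).
(B) bobetsivungthus is wrong: it uses singular instead of plural for number.
(A) betsivunga is wrong: it uses class III instead of class IV for noun class.

C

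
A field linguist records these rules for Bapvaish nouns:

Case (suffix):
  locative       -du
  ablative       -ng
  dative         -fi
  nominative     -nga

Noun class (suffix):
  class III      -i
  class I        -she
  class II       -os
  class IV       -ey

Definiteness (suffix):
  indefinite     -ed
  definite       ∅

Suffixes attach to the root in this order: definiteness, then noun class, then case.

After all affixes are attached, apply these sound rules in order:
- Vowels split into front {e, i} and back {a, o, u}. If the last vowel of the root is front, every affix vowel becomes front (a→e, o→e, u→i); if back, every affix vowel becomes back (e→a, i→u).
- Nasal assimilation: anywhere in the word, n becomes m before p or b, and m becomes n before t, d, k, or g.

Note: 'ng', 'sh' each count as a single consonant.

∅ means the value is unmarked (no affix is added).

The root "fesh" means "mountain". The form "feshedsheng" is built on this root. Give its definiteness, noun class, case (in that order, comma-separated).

Segment: fesh-ed-she-ng.
definiteness: -ed → indefinite.
noun class: -she → class I.
case: -ng → ablative.

indefinite, class I, ablative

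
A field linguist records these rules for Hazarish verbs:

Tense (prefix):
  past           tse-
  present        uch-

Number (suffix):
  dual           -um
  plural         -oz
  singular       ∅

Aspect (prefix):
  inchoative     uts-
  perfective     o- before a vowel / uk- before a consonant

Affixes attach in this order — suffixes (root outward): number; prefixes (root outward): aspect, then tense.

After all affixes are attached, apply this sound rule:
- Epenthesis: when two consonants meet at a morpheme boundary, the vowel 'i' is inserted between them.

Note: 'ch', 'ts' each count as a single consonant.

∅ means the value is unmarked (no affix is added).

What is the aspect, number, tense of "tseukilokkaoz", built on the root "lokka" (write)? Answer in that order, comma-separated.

perfective, plural, past

Segment: tse-uk-lokka-oz.
aspect: o/uk- → perfective.
number: -oz → plural.
tense: tse- → past.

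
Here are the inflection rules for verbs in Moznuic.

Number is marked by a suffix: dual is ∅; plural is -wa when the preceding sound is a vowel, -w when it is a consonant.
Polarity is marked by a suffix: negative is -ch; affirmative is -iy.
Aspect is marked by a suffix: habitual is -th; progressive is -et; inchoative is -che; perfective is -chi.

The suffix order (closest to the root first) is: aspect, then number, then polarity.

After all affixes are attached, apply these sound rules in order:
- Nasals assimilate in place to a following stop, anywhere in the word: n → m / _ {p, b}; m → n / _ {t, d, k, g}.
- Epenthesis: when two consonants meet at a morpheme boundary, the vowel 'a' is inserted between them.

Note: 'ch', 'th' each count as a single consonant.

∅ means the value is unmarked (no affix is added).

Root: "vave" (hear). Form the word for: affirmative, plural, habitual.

vavethawiy

Attach aspect habitual -th → vaveth.
Attach number plural -w (after consonant 'th') → vavethw.
Attach polarity affirmative -iy → vavethwiy.
Nasal assimilation: no change.
Apply epenthesis: vavethwiy → vavethawiy.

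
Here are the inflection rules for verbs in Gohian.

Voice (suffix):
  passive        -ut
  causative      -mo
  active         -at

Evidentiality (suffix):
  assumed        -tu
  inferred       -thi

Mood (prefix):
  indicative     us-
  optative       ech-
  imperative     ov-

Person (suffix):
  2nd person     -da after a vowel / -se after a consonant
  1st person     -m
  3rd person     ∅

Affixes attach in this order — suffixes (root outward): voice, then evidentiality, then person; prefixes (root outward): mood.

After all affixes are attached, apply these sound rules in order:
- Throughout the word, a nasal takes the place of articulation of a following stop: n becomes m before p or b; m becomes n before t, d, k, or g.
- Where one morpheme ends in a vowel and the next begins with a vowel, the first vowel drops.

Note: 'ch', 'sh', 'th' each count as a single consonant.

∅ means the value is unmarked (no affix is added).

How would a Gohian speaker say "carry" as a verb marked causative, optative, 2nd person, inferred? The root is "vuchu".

echvuchumothida

Attach voice causative -mo → vuchumo.
Attach evidentiality inferred -thi → vuchumothi.
Attach person 2nd person -da (after vowel 'i') → vuchumothida.
Attach mood optative ech- → echvuchumothida.
Nasal assimilation: no change.
Vowel deletion: no change.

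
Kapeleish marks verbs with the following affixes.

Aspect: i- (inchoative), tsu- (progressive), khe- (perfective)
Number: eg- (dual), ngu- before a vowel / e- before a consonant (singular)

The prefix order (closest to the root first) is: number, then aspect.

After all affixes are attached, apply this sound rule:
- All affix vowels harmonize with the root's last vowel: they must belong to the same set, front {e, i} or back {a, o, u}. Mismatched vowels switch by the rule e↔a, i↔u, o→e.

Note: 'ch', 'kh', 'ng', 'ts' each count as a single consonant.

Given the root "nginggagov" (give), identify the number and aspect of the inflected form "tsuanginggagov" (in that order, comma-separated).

singular, progressive

Segment: tsu-e-nginggagov.
number: ngu/e- → singular.
aspect: tsu- → progressive.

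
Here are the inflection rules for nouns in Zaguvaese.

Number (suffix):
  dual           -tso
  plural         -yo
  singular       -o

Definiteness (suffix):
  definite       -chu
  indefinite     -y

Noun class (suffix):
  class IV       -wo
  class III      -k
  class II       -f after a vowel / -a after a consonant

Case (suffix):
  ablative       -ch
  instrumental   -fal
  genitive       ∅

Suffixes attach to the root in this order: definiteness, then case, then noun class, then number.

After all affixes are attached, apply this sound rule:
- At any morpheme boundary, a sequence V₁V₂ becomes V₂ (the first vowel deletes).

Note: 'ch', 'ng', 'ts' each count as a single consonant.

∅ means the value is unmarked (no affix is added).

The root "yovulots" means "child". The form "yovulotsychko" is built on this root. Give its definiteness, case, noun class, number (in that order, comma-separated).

indefinite, ablative, class III, singular

Segment: yovulots-y-ch-k-o.
definiteness: -y → indefinite.
case: -ch → ablative.
noun class: -k → class III.
number: -o → singular.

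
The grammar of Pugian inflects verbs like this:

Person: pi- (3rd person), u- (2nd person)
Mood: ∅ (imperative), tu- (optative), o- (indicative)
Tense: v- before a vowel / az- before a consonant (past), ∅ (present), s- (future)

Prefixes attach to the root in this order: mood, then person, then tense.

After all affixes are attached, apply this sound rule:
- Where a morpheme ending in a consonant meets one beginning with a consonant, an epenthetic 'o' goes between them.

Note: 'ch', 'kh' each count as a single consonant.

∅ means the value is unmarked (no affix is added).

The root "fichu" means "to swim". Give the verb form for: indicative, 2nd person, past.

vuofichu

Attach mood indicative o- → ofichu.
Attach person 2nd person u- → uofichu.
Attach tense past v- (before vowel 'u') → vuofichu.
Epenthesis: no change.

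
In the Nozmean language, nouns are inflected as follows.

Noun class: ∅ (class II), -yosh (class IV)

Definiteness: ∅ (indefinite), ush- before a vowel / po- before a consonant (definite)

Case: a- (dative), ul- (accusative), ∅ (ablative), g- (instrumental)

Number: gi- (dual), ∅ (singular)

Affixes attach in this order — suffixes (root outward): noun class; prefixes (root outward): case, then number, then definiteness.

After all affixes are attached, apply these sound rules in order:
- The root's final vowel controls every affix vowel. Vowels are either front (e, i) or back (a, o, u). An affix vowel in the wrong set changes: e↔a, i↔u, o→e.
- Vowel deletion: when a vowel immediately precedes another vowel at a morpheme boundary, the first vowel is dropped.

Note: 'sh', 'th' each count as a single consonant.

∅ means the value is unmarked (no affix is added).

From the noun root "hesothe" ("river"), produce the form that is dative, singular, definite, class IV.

Attach case dative a- → ahesothe.
Attach noun class class IV -yosh → ahesotheyosh.
number = singular: zero marking, form stays ahesotheyosh.
Attach definiteness definite ush- (before vowel 'a') → ushahesotheyosh.
Apply vowel harmony: ushahesotheyosh → ishehesotheyesh.
Vowel deletion: no change.

ishehesotheyesh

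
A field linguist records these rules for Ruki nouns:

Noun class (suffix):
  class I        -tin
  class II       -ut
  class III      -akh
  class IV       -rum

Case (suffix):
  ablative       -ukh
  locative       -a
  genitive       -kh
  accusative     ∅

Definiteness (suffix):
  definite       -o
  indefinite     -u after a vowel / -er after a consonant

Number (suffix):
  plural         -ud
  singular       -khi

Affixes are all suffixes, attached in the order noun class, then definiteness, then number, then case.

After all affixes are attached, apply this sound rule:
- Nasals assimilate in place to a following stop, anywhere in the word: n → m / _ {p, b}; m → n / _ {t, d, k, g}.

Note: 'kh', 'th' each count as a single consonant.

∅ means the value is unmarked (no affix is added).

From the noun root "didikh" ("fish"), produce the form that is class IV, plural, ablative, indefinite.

didikhrumerudukh

Attach noun class class IV -rum → didikhrum.
Attach definiteness indefinite -er (after consonant 'm') → didikhrumer.
Attach number plural -ud → didikhrumerud.
Attach case ablative -ukh → didikhrumerudukh.
Nasal assimilation: no change.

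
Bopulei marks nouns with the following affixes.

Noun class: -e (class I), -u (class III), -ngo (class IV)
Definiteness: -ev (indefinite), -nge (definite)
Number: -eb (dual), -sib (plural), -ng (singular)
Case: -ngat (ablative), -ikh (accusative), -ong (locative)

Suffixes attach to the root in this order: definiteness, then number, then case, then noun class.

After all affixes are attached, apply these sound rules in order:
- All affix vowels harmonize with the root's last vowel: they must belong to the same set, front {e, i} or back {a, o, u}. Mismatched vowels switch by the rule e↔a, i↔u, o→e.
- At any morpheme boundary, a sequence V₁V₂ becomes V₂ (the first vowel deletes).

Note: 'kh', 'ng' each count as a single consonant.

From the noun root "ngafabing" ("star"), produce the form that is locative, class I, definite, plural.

Attach definiteness definite -nge → ngafabingnge.
Attach number plural -sib → ngafabingngesib.
Attach case locative -ong → ngafabingngesibong.
Attach noun class class I -e → ngafabingngesibonge.
Apply vowel harmony: ngafabingngesibonge → ngafabingngesibenge.
Vowel deletion: no change.

ngafabingngesibenge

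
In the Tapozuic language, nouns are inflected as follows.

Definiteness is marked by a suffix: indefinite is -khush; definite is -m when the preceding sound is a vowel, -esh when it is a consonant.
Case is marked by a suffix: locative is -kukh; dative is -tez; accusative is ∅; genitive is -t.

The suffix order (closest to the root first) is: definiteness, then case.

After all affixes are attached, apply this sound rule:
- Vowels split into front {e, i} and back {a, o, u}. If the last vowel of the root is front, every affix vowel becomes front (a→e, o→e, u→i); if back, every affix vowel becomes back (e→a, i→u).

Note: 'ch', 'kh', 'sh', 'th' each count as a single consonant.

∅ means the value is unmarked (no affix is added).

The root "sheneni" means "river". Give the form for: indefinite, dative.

Attach definiteness indefinite -khush → shenenikhush.
Attach case dative -tez → shenenikhushtez.
Apply vowel harmony: shenenikhushtez → shenenikhishtez.

shenenikhishtez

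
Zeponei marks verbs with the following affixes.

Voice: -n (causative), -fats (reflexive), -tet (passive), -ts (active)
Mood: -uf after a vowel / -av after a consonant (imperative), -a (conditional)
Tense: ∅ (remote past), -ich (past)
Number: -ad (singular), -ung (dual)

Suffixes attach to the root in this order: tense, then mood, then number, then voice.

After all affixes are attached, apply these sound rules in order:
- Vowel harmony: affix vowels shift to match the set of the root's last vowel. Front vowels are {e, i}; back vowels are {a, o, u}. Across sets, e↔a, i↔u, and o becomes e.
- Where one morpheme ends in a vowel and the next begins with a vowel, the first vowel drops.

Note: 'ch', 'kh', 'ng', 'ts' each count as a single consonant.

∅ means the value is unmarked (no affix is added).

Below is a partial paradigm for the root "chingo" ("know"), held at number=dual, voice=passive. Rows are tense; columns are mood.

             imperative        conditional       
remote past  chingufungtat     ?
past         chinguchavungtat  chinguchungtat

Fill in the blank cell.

chingungtat

tense = remote past: zero marking, form stays chingo.
Attach mood conditional -a → chingoa.
Attach number dual -ung → chingoaung.
Attach voice passive -tet → chingoaungtet.
Apply vowel harmony: chingoaungtet → chingoaungtat.
Apply vowel deletion: chingoaungtat → chingungtat.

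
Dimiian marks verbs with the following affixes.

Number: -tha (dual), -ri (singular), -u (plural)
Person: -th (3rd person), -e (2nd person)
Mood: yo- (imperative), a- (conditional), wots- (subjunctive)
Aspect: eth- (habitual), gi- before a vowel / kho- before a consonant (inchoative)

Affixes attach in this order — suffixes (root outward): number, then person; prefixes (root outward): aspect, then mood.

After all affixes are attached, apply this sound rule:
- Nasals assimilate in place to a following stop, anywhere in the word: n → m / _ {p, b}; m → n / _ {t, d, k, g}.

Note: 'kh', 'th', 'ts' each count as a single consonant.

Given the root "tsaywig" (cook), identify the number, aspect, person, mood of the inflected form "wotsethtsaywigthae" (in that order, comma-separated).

Segment: wots-eth-tsaywig-tha-e.
number: -tha → dual.
aspect: eth- → habitual.
person: -e → 2nd person.
mood: wots- → subjunctive.

dual, habitual, 2nd person, subjunctive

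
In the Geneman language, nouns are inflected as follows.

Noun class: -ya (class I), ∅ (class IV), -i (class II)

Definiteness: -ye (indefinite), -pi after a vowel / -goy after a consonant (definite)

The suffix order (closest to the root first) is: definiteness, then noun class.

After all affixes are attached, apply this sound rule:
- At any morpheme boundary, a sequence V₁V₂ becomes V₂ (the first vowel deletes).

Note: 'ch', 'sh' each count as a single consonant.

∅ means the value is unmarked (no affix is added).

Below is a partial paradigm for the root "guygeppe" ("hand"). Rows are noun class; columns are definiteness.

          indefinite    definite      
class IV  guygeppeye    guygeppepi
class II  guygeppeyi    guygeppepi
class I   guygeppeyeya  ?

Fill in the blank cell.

Attach definiteness definite -pi (after vowel 'e') → guygeppepi.
Attach noun class class I -ya → guygeppepiya.
Vowel deletion: no change.

guygeppepiya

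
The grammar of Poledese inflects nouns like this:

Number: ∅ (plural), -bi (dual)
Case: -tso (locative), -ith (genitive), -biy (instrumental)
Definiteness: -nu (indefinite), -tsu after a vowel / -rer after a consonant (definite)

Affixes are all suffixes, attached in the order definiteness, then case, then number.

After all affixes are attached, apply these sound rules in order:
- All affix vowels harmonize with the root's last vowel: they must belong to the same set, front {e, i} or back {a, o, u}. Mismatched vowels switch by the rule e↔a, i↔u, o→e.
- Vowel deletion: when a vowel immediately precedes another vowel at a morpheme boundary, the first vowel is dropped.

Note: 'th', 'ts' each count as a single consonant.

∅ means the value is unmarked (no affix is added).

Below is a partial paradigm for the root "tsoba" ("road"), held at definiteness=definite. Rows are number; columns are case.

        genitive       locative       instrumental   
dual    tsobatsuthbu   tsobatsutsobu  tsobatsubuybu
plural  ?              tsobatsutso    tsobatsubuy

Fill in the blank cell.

Attach definiteness definite -tsu (after vowel 'a') → tsobatsu.
Attach case genitive -ith → tsobatsuith.
number = plural: zero marking, form stays tsobatsuith.
Apply vowel harmony: tsobatsuith → tsobatsuuth.
Apply vowel deletion: tsobatsuuth → tsobatsuth.

tsobatsuth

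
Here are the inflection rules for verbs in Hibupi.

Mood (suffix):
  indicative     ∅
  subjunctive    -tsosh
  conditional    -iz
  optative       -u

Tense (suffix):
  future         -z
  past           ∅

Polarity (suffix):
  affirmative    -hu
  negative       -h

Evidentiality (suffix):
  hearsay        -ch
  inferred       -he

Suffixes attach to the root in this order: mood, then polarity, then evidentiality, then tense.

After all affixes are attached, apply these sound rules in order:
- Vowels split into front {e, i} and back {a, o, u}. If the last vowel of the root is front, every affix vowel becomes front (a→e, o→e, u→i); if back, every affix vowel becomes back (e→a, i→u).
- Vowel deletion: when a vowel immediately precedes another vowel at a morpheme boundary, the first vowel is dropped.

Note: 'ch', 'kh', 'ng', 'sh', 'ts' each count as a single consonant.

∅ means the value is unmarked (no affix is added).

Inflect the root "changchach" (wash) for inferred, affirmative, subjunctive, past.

changchachtsoshhuha

Attach mood subjunctive -tsosh → changchachtsosh.
Attach polarity affirmative -hu → changchachtsoshhu.
Attach evidentiality inferred -he → changchachtsoshhuhe.
tense = past: zero marking, form stays changchachtsoshhuhe.
Apply vowel harmony: changchachtsoshhuhe → changchachtsoshhuha.
Vowel deletion: no change.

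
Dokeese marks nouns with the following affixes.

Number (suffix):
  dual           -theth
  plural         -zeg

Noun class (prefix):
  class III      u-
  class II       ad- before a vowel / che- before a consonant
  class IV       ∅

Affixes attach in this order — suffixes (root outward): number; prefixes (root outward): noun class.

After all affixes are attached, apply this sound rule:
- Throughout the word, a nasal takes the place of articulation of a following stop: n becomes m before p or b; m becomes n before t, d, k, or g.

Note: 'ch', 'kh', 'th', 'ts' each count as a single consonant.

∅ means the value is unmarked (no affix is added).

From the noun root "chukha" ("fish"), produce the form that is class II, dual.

Attach noun class class II che- (before consonant 'ch') → chechukha.
Attach number dual -theth → chechukhatheth.
Nasal assimilation: no change.

chechukhatheth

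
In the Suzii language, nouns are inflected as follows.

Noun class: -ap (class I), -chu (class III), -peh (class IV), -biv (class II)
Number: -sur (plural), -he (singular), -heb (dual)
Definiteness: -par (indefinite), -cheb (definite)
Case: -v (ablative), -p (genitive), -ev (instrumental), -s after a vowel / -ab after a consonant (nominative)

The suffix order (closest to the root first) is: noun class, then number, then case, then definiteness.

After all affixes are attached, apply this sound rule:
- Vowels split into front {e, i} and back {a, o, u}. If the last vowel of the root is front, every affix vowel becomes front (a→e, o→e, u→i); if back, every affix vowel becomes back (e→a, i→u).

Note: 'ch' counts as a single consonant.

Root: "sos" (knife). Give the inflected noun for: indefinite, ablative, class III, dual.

soschuhabvpar

Attach noun class class III -chu → soschu.
Attach number dual -heb → soschuheb.
Attach case ablative -v → soschuhebv.
Attach definiteness indefinite -par → soschuhebvpar.
Apply vowel harmony: soschuhebvpar → soschuhabvpar.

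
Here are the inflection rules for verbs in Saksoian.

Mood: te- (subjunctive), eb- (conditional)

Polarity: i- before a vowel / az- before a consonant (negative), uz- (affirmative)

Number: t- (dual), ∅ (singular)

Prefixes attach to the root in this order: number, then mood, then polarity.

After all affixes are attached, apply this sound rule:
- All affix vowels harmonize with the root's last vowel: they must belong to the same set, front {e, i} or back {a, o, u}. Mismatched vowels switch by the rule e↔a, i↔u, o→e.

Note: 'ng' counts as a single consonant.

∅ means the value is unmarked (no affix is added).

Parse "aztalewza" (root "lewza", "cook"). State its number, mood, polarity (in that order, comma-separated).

singular, subjunctive, negative

Segment: az-te-lewza.
number: ∅ → singular.
mood: te- → subjunctive.
polarity: i/az- → negative.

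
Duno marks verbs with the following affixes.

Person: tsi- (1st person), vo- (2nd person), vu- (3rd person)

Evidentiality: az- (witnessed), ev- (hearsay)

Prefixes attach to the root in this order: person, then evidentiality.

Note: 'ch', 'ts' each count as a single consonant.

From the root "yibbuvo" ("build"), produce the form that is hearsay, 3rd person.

evvuyibbuvo

Attach person 3rd person vu- → vuyibbuvo.
Attach evidentiality hearsay ev- → evvuyibbuvo.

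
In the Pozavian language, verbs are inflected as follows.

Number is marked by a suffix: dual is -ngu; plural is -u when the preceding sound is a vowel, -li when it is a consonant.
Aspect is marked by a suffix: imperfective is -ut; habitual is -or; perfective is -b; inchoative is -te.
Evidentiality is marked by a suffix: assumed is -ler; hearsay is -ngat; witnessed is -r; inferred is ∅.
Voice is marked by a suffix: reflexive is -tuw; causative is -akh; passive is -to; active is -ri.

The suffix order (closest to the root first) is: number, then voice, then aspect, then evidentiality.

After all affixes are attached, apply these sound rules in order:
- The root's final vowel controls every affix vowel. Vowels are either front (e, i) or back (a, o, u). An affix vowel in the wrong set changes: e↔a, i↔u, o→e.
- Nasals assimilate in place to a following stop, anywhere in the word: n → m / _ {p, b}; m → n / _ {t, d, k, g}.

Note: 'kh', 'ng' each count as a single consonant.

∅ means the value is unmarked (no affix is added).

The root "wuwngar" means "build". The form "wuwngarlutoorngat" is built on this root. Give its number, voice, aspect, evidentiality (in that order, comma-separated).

Segment: wuwngar-li-to-or-ngat.
number: -u/li → plural.
voice: -to → passive.
aspect: -or → habitual.
evidentiality: -ngat → hearsay.

plural, passive, habitual, hearsay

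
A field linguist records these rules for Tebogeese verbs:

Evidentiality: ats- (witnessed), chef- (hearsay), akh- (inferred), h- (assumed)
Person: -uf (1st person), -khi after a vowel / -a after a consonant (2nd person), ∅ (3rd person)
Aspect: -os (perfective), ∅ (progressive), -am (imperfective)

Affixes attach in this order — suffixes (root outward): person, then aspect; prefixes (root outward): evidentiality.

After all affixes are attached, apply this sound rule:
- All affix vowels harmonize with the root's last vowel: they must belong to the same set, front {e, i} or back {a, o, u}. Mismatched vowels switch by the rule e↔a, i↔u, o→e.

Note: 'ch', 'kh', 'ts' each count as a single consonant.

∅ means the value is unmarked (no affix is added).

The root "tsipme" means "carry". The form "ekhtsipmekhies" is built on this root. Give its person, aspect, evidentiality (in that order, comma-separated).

2nd person, perfective, inferred

Segment: akh-tsipme-khi-os.
person: -khi/a → 2nd person.
aspect: -os → perfective.
evidentiality: akh- → inferred.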